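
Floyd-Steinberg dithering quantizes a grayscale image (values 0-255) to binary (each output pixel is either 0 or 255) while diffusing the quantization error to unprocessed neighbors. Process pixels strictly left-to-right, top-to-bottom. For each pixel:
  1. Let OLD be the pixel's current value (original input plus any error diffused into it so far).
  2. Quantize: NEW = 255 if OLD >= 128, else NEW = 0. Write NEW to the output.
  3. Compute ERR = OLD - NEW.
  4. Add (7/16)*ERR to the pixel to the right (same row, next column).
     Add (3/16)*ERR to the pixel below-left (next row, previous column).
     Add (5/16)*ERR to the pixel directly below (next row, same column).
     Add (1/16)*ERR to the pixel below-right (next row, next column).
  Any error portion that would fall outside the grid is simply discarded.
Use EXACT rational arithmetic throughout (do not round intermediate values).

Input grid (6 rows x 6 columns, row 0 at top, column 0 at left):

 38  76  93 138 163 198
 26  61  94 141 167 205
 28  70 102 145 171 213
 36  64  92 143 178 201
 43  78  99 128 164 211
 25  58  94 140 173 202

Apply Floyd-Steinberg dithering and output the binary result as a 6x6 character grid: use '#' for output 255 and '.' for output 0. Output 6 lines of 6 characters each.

Answer: ..#.##
...#.#
.#.###
..#.##
...#.#
.#.###

Derivation:
(0,0): OLD=38 → NEW=0, ERR=38
(0,1): OLD=741/8 → NEW=0, ERR=741/8
(0,2): OLD=17091/128 → NEW=255, ERR=-15549/128
(0,3): OLD=173781/2048 → NEW=0, ERR=173781/2048
(0,4): OLD=6557651/32768 → NEW=255, ERR=-1798189/32768
(0,5): OLD=91221701/524288 → NEW=255, ERR=-42471739/524288
(1,0): OLD=7071/128 → NEW=0, ERR=7071/128
(1,1): OLD=95961/1024 → NEW=0, ERR=95961/1024
(1,2): OLD=3890765/32768 → NEW=0, ERR=3890765/32768
(1,3): OLD=26421833/131072 → NEW=255, ERR=-7001527/131072
(1,4): OLD=978072379/8388608 → NEW=0, ERR=978072379/8388608
(1,5): OLD=30503065389/134217728 → NEW=255, ERR=-3722455251/134217728
(2,0): OLD=1029475/16384 → NEW=0, ERR=1029475/16384
(2,1): OLD=79949041/524288 → NEW=255, ERR=-53744399/524288
(2,2): OLD=755802131/8388608 → NEW=0, ERR=755802131/8388608
(2,3): OLD=13220974907/67108864 → NEW=255, ERR=-3891785413/67108864
(2,4): OLD=372643568945/2147483648 → NEW=255, ERR=-174964761295/2147483648
(2,5): OLD=6046461052263/34359738368 → NEW=255, ERR=-2715272231577/34359738368
(3,0): OLD=305472691/8388608 → NEW=0, ERR=305472691/8388608
(3,1): OLD=4611594551/67108864 → NEW=0, ERR=4611594551/67108864
(3,2): OLD=71371427797/536870912 → NEW=255, ERR=-65530654763/536870912
(3,3): OLD=2124489648831/34359738368 → NEW=0, ERR=2124489648831/34359738368
(3,4): OLD=44296185342047/274877906944 → NEW=255, ERR=-25797680928673/274877906944
(3,5): OLD=572417203522353/4398046511104 → NEW=255, ERR=-549084656809167/4398046511104
(4,0): OLD=72224589725/1073741824 → NEW=0, ERR=72224589725/1073741824
(4,1): OLD=1860446064377/17179869184 → NEW=0, ERR=1860446064377/17179869184
(4,2): OLD=68236866308635/549755813888 → NEW=0, ERR=68236866308635/549755813888
(4,3): OLD=1551627666860199/8796093022208 → NEW=255, ERR=-691376053802841/8796093022208
(4,4): OLD=11363048174311959/140737488355328 → NEW=0, ERR=11363048174311959/140737488355328
(4,5): OLD=453609140182823745/2251799813685248 → NEW=255, ERR=-120599812306914495/2251799813685248
(5,0): OLD=18231253044731/274877906944 → NEW=0, ERR=18231253044731/274877906944
(5,1): OLD=1304771897079723/8796093022208 → NEW=255, ERR=-938231823583317/8796093022208
(5,2): OLD=5499535334280457/70368744177664 → NEW=0, ERR=5499535334280457/70368744177664
(5,3): OLD=388493166589580275/2251799813685248 → NEW=255, ERR=-185715785900157965/2251799813685248
(5,4): OLD=662902941278793331/4503599627370496 → NEW=255, ERR=-485514963700683149/4503599627370496
(5,5): OLD=10314648668265498767/72057594037927936 → NEW=255, ERR=-8060037811406124913/72057594037927936
Row 0: ..#.##
Row 1: ...#.#
Row 2: .#.###
Row 3: ..#.##
Row 4: ...#.#
Row 5: .#.###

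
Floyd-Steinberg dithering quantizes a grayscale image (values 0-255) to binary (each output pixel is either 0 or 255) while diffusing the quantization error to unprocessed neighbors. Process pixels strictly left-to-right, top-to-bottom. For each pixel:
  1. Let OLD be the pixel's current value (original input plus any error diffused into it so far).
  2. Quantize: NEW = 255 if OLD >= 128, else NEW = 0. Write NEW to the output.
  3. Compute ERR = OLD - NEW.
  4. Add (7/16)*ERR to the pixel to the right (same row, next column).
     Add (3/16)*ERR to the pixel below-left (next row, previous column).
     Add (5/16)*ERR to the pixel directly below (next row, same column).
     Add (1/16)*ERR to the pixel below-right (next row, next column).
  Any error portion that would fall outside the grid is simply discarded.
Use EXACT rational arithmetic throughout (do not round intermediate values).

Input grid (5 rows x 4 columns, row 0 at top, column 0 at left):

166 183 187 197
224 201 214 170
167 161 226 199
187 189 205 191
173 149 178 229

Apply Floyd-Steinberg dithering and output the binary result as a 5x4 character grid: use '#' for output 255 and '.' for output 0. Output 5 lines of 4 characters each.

(0,0): OLD=166 → NEW=255, ERR=-89
(0,1): OLD=2305/16 → NEW=255, ERR=-1775/16
(0,2): OLD=35447/256 → NEW=255, ERR=-29833/256
(0,3): OLD=598081/4096 → NEW=255, ERR=-446399/4096
(1,0): OLD=44899/256 → NEW=255, ERR=-20381/256
(1,1): OLD=213173/2048 → NEW=0, ERR=213173/2048
(1,2): OLD=12828889/65536 → NEW=255, ERR=-3882791/65536
(1,3): OLD=107729215/1048576 → NEW=0, ERR=107729215/1048576
(2,0): OLD=5296535/32768 → NEW=255, ERR=-3059305/32768
(2,1): OLD=143232237/1048576 → NEW=255, ERR=-124154643/1048576
(2,2): OLD=380534657/2097152 → NEW=255, ERR=-154239103/2097152
(2,3): OLD=6550701085/33554432 → NEW=255, ERR=-2005679075/33554432
(3,0): OLD=2275386663/16777216 → NEW=255, ERR=-2002803417/16777216
(3,1): OLD=21514203193/268435456 → NEW=0, ERR=21514203193/268435456
(3,2): OLD=852434805703/4294967296 → NEW=255, ERR=-242781854777/4294967296
(3,3): OLD=9826430782193/68719476736 → NEW=255, ERR=-7697035785487/68719476736
(4,0): OLD=647347678427/4294967296 → NEW=255, ERR=-447868982053/4294967296
(4,1): OLD=3792096087825/34359738368 → NEW=0, ERR=3792096087825/34359738368
(4,2): OLD=211796395252465/1099511627776 → NEW=255, ERR=-68579069830415/1099511627776
(4,3): OLD=2870642097696487/17592186044416 → NEW=255, ERR=-1615365343629593/17592186044416
Row 0: ####
Row 1: #.#.
Row 2: ####
Row 3: #.##
Row 4: #.##

Answer: ####
#.#.
####
#.##
#.##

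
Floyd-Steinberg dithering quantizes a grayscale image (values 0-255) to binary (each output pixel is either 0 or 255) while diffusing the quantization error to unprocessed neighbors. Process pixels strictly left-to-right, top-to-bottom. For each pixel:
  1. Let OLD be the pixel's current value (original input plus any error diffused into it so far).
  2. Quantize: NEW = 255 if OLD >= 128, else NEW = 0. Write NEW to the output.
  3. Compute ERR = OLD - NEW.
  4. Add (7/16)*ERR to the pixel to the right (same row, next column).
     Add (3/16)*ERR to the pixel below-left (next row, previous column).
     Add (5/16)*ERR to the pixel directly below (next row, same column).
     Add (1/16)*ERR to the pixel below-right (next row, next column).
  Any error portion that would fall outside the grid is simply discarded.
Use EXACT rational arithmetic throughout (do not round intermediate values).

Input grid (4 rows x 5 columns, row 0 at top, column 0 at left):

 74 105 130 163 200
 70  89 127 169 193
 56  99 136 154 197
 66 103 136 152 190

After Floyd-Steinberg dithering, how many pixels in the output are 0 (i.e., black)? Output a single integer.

Answer: 10

Derivation:
(0,0): OLD=74 → NEW=0, ERR=74
(0,1): OLD=1099/8 → NEW=255, ERR=-941/8
(0,2): OLD=10053/128 → NEW=0, ERR=10053/128
(0,3): OLD=404195/2048 → NEW=255, ERR=-118045/2048
(0,4): OLD=5727285/32768 → NEW=255, ERR=-2628555/32768
(1,0): OLD=9097/128 → NEW=0, ERR=9097/128
(1,1): OLD=105151/1024 → NEW=0, ERR=105151/1024
(1,2): OLD=5842859/32768 → NEW=255, ERR=-2512981/32768
(1,3): OLD=14064527/131072 → NEW=0, ERR=14064527/131072
(1,4): OLD=443076045/2097152 → NEW=255, ERR=-91697715/2097152
(2,0): OLD=1596837/16384 → NEW=0, ERR=1596837/16384
(2,1): OLD=85874279/524288 → NEW=255, ERR=-47819161/524288
(2,2): OLD=827689717/8388608 → NEW=0, ERR=827689717/8388608
(2,3): OLD=29220311055/134217728 → NEW=255, ERR=-5005209585/134217728
(2,4): OLD=373076618409/2147483648 → NEW=255, ERR=-174531711831/2147483648
(3,0): OLD=665684565/8388608 → NEW=0, ERR=665684565/8388608
(3,1): OLD=8979667377/67108864 → NEW=255, ERR=-8133092943/67108864
(3,2): OLD=217152318315/2147483648 → NEW=0, ERR=217152318315/2147483648
(3,3): OLD=753827890675/4294967296 → NEW=255, ERR=-341388769805/4294967296
(3,4): OLD=8761495366175/68719476736 → NEW=0, ERR=8761495366175/68719476736
Output grid:
  Row 0: .#.##  (2 black, running=2)
  Row 1: ..#.#  (3 black, running=5)
  Row 2: .#.##  (2 black, running=7)
  Row 3: .#.#.  (3 black, running=10)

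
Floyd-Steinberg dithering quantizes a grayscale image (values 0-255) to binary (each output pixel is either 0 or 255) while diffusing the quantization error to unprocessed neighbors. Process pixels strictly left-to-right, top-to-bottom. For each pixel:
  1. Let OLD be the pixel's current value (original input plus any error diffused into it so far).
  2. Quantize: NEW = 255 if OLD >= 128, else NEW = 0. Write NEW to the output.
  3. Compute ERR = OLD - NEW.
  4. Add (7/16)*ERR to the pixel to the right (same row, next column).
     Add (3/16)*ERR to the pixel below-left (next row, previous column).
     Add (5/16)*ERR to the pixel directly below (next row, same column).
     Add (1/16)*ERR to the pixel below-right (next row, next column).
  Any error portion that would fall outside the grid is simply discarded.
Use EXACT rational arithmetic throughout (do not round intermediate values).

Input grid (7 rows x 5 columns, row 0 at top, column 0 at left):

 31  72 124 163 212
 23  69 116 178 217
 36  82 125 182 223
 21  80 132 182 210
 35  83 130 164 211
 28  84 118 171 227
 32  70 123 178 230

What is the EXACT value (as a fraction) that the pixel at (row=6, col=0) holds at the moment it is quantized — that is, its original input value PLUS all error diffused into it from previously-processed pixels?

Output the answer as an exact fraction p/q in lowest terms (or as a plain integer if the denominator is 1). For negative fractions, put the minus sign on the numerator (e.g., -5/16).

(0,0): OLD=31 → NEW=0, ERR=31
(0,1): OLD=1369/16 → NEW=0, ERR=1369/16
(0,2): OLD=41327/256 → NEW=255, ERR=-23953/256
(0,3): OLD=499977/4096 → NEW=0, ERR=499977/4096
(0,4): OLD=17393471/65536 → NEW=255, ERR=681791/65536
(1,0): OLD=12475/256 → NEW=0, ERR=12475/256
(1,1): OLD=207773/2048 → NEW=0, ERR=207773/2048
(1,2): OLD=10445153/65536 → NEW=255, ERR=-6266527/65536
(1,3): OLD=44673101/262144 → NEW=255, ERR=-22173619/262144
(1,4): OLD=800582983/4194304 → NEW=255, ERR=-268964537/4194304
(2,0): OLD=2301967/32768 → NEW=0, ERR=2301967/32768
(2,1): OLD=135848469/1048576 → NEW=255, ERR=-131538411/1048576
(2,2): OLD=515357311/16777216 → NEW=0, ERR=515357311/16777216
(2,3): OLD=40535390733/268435456 → NEW=255, ERR=-27915650547/268435456
(2,4): OLD=653593715483/4294967296 → NEW=255, ERR=-441622944997/4294967296
(3,0): OLD=326021023/16777216 → NEW=0, ERR=326021023/16777216
(3,1): OLD=7979294899/134217728 → NEW=0, ERR=7979294899/134217728
(3,2): OLD=602453611681/4294967296 → NEW=255, ERR=-492763048799/4294967296
(3,3): OLD=703926752153/8589934592 → NEW=0, ERR=703926752153/8589934592
(3,4): OLD=28480137226717/137438953472 → NEW=255, ERR=-6566795908643/137438953472
(4,0): OLD=112140653297/2147483648 → NEW=0, ERR=112140653297/2147483648
(4,1): OLD=7155545134577/68719476736 → NEW=0, ERR=7155545134577/68719476736
(4,2): OLD=174583924688959/1099511627776 → NEW=255, ERR=-105791540393921/1099511627776
(4,3): OLD=2311340407604721/17592186044416 → NEW=255, ERR=-2174667033721359/17592186044416
(4,4): OLD=41407443456776727/281474976710656 → NEW=255, ERR=-30368675604440553/281474976710656
(5,0): OLD=70195465508979/1099511627776 → NEW=0, ERR=70195465508979/1099511627776
(5,1): OLD=1140798445183129/8796093022208 → NEW=255, ERR=-1102205275479911/8796093022208
(5,2): OLD=4627668616912609/281474976710656 → NEW=0, ERR=4627668616912609/281474976710656
(5,3): OLD=127586798186717231/1125899906842624 → NEW=0, ERR=127586798186717231/1125899906842624
(5,4): OLD=4235823846712452949/18014398509481984 → NEW=255, ERR=-357847773205452971/18014398509481984
(6,0): OLD=4004802421289923/140737488355328 → NEW=0, ERR=4004802421289923/140737488355328
Target (6,0): original=32, with diffused error = 4004802421289923/140737488355328

Answer: 4004802421289923/140737488355328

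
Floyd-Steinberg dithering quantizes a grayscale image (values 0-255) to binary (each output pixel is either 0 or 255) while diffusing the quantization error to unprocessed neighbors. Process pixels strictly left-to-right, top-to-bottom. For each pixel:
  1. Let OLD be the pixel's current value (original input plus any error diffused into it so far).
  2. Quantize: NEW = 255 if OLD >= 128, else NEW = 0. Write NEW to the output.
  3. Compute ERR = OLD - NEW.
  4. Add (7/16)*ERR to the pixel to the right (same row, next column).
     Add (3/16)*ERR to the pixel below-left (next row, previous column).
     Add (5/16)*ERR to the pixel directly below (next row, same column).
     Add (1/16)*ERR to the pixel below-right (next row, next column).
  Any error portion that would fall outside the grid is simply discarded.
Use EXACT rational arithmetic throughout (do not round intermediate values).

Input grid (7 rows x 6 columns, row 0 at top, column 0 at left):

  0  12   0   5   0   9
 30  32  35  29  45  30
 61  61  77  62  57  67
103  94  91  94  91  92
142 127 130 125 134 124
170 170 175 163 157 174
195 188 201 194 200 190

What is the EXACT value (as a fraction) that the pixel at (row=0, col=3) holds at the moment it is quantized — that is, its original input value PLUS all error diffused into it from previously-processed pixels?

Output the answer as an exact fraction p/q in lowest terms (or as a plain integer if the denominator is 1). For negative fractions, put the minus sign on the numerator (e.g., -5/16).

Answer: 467/64

Derivation:
(0,0): OLD=0 → NEW=0, ERR=0
(0,1): OLD=12 → NEW=0, ERR=12
(0,2): OLD=21/4 → NEW=0, ERR=21/4
(0,3): OLD=467/64 → NEW=0, ERR=467/64
Target (0,3): original=5, with diffused error = 467/64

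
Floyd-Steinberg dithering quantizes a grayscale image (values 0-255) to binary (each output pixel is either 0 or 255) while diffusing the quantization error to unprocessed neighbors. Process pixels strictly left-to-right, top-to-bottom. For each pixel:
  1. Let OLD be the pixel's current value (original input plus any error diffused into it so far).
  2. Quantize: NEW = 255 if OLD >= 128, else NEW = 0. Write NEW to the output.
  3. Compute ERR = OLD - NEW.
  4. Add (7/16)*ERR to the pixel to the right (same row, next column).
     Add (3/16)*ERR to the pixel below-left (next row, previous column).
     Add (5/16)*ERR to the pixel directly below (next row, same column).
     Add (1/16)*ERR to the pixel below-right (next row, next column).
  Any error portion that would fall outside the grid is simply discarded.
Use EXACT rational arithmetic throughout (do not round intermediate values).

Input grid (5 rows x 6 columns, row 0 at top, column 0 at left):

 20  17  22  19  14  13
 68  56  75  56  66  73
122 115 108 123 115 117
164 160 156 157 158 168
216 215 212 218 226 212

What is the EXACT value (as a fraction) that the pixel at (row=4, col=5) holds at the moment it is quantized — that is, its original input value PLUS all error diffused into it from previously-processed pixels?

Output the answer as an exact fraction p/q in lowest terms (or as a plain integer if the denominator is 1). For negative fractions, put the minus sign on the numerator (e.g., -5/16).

(0,0): OLD=20 → NEW=0, ERR=20
(0,1): OLD=103/4 → NEW=0, ERR=103/4
(0,2): OLD=2129/64 → NEW=0, ERR=2129/64
(0,3): OLD=34359/1024 → NEW=0, ERR=34359/1024
(0,4): OLD=469889/16384 → NEW=0, ERR=469889/16384
(0,5): OLD=6697095/262144 → NEW=0, ERR=6697095/262144
(1,0): OLD=5061/64 → NEW=0, ERR=5061/64
(1,1): OLD=54339/512 → NEW=0, ERR=54339/512
(1,2): OLD=2289311/16384 → NEW=255, ERR=-1888609/16384
(1,3): OLD=1540803/65536 → NEW=0, ERR=1540803/65536
(1,4): OLD=386444857/4194304 → NEW=0, ERR=386444857/4194304
(1,5): OLD=8260120255/67108864 → NEW=0, ERR=8260120255/67108864
(2,0): OLD=1364881/8192 → NEW=255, ERR=-724079/8192
(2,1): OLD=24333483/262144 → NEW=0, ERR=24333483/262144
(2,2): OLD=518541697/4194304 → NEW=0, ERR=518541697/4194304
(2,3): OLD=6526544889/33554432 → NEW=255, ERR=-2029835271/33554432
(2,4): OLD=152336347563/1073741824 → NEW=255, ERR=-121467817557/1073741824
(2,5): OLD=1919509475421/17179869184 → NEW=0, ERR=1919509475421/17179869184
(3,0): OLD=645013665/4194304 → NEW=255, ERR=-424533855/4194304
(3,1): OLD=5448628269/33554432 → NEW=255, ERR=-3107751891/33554432
(3,2): OLD=39882223463/268435456 → NEW=255, ERR=-28568817817/268435456
(3,3): OLD=1340882141413/17179869184 → NEW=0, ERR=1340882141413/17179869184
(3,4): OLD=23909355824997/137438953472 → NEW=255, ERR=-11137577310363/137438953472
(3,5): OLD=352705364129739/2199023255552 → NEW=255, ERR=-208045566036021/2199023255552
(4,0): OLD=89659507119/536870912 → NEW=255, ERR=-47242575441/536870912
(4,1): OLD=1041764517571/8589934592 → NEW=0, ERR=1041764517571/8589934592
(4,2): OLD=66148275272729/274877906944 → NEW=255, ERR=-3945590997991/274877906944
(4,3): OLD=942345640440989/4398046511104 → NEW=255, ERR=-179156219890531/4398046511104
(4,4): OLD=11962222707245869/70368744177664 → NEW=255, ERR=-5981807058058451/70368744177664
(4,5): OLD=157828400695557915/1125899906842624 → NEW=255, ERR=-129276075549311205/1125899906842624
Target (4,5): original=212, with diffused error = 157828400695557915/1125899906842624

Answer: 157828400695557915/1125899906842624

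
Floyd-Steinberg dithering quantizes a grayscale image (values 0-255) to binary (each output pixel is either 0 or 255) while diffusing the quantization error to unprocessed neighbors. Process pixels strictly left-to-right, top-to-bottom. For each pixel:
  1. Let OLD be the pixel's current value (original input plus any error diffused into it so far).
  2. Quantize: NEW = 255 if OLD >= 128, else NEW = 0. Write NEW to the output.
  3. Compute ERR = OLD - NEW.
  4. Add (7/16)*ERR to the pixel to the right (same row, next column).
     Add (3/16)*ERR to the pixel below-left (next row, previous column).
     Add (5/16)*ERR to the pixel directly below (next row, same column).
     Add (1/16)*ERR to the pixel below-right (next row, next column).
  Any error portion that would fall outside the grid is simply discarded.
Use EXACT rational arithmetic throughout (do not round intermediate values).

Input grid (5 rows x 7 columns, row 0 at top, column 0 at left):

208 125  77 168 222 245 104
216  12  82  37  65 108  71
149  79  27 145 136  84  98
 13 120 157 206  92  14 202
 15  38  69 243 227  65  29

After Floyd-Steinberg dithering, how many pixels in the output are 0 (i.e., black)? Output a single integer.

(0,0): OLD=208 → NEW=255, ERR=-47
(0,1): OLD=1671/16 → NEW=0, ERR=1671/16
(0,2): OLD=31409/256 → NEW=0, ERR=31409/256
(0,3): OLD=907991/4096 → NEW=255, ERR=-136489/4096
(0,4): OLD=13593569/65536 → NEW=255, ERR=-3118111/65536
(0,5): OLD=235074343/1048576 → NEW=255, ERR=-32312537/1048576
(0,6): OLD=1518642705/16777216 → NEW=0, ERR=1518642705/16777216
(1,0): OLD=56549/256 → NEW=255, ERR=-8731/256
(1,1): OLD=101955/2048 → NEW=0, ERR=101955/2048
(1,2): OLD=9332351/65536 → NEW=255, ERR=-7379329/65536
(1,3): OLD=-6272685/262144 → NEW=0, ERR=-6272685/262144
(1,4): OLD=533556185/16777216 → NEW=0, ERR=533556185/16777216
(1,5): OLD=16949305641/134217728 → NEW=0, ERR=16949305641/134217728
(1,6): OLD=327726181959/2147483648 → NEW=255, ERR=-219882148281/2147483648
(2,0): OLD=4839057/32768 → NEW=255, ERR=-3516783/32768
(2,1): OLD=25542219/1048576 → NEW=0, ERR=25542219/1048576
(2,2): OLD=18362785/16777216 → NEW=0, ERR=18362785/16777216
(2,3): OLD=18377990873/134217728 → NEW=255, ERR=-15847529767/134217728
(2,4): OLD=125051808681/1073741824 → NEW=0, ERR=125051808681/1073741824
(2,5): OLD=5401536542563/34359738368 → NEW=255, ERR=-3360196741277/34359738368
(2,6): OLD=17103142953701/549755813888 → NEW=0, ERR=17103142953701/549755813888
(3,0): OLD=-267954815/16777216 → NEW=0, ERR=-267954815/16777216
(3,1): OLD=15317221997/134217728 → NEW=0, ERR=15317221997/134217728
(3,2): OLD=200418406423/1073741824 → NEW=255, ERR=-73385758697/1073741824
(3,3): OLD=691945548657/4294967296 → NEW=255, ERR=-403271111823/4294967296
(3,4): OLD=33865084160385/549755813888 → NEW=0, ERR=33865084160385/549755813888
(3,5): OLD=103360553518611/4398046511104 → NEW=0, ERR=103360553518611/4398046511104
(3,6): OLD=15192030733782989/70368744177664 → NEW=255, ERR=-2751999031521331/70368744177664
(4,0): OLD=67445728111/2147483648 → NEW=0, ERR=67445728111/2147483648
(4,1): OLD=2528555146019/34359738368 → NEW=0, ERR=2528555146019/34359738368
(4,2): OLD=38134017936365/549755813888 → NEW=0, ERR=38134017936365/549755813888
(4,3): OLD=1105158481206335/4398046511104 → NEW=255, ERR=-16343379125185/4398046511104
(4,4): OLD=8555518341458957/35184372088832 → NEW=255, ERR=-416496541193203/35184372088832
(4,5): OLD=71700120327519885/1125899906842624 → NEW=0, ERR=71700120327519885/1125899906842624
(4,6): OLD=830618778246674667/18014398509481984 → NEW=0, ERR=830618778246674667/18014398509481984
Output grid:
  Row 0: #..###.  (3 black, running=3)
  Row 1: #.#...#  (4 black, running=7)
  Row 2: #..#.#.  (4 black, running=11)
  Row 3: ..##..#  (4 black, running=15)
  Row 4: ...##..  (5 black, running=20)

Answer: 20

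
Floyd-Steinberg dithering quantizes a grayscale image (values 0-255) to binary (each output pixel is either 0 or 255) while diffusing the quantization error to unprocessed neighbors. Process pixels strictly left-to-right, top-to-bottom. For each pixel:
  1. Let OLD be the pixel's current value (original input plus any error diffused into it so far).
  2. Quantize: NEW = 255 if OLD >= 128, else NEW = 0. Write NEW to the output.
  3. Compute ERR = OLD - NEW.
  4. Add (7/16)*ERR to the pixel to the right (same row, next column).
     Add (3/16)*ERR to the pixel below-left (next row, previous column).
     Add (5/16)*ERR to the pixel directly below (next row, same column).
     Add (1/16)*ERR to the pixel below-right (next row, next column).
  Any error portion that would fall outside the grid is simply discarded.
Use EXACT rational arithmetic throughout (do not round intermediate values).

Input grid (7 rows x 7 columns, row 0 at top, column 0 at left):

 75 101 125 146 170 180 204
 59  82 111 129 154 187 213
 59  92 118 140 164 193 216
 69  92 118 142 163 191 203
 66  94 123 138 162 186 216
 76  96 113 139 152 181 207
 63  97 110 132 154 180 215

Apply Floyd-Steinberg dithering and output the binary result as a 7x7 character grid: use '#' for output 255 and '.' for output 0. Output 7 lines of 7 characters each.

(0,0): OLD=75 → NEW=0, ERR=75
(0,1): OLD=2141/16 → NEW=255, ERR=-1939/16
(0,2): OLD=18427/256 → NEW=0, ERR=18427/256
(0,3): OLD=727005/4096 → NEW=255, ERR=-317475/4096
(0,4): OLD=8918795/65536 → NEW=255, ERR=-7792885/65536
(0,5): OLD=134193485/1048576 → NEW=0, ERR=134193485/1048576
(0,6): OLD=4361906459/16777216 → NEW=255, ERR=83716379/16777216
(1,0): OLD=15287/256 → NEW=0, ERR=15287/256
(1,1): OLD=181121/2048 → NEW=0, ERR=181121/2048
(1,2): OLD=9835541/65536 → NEW=255, ERR=-6876139/65536
(1,3): OLD=10768497/262144 → NEW=0, ERR=10768497/262144
(1,4): OLD=2583085235/16777216 → NEW=255, ERR=-1695104845/16777216
(1,5): OLD=23661672867/134217728 → NEW=255, ERR=-10563847773/134217728
(1,6): OLD=403992503853/2147483648 → NEW=255, ERR=-143615826387/2147483648
(2,0): OLD=3088155/32768 → NEW=0, ERR=3088155/32768
(2,1): OLD=151967577/1048576 → NEW=255, ERR=-115419303/1048576
(2,2): OLD=843641163/16777216 → NEW=0, ERR=843641163/16777216
(2,3): OLD=20043382451/134217728 → NEW=255, ERR=-14182138189/134217728
(2,4): OLD=79465042147/1073741824 → NEW=0, ERR=79465042147/1073741824
(2,5): OLD=6251011373921/34359738368 → NEW=255, ERR=-2510721909919/34359738368
(2,6): OLD=86978591289527/549755813888 → NEW=255, ERR=-53209141251913/549755813888
(3,0): OLD=1305474795/16777216 → NEW=0, ERR=1305474795/16777216
(3,1): OLD=14356450063/134217728 → NEW=0, ERR=14356450063/134217728
(3,2): OLD=165161891037/1073741824 → NEW=255, ERR=-108642274083/1073741824
(3,3): OLD=351037034715/4294967296 → NEW=0, ERR=351037034715/4294967296
(3,4): OLD=110819885245163/549755813888 → NEW=255, ERR=-29367847296277/549755813888
(3,5): OLD=577339880598897/4398046511104 → NEW=255, ERR=-544161979732623/4398046511104
(3,6): OLD=8025983155391279/70368744177664 → NEW=0, ERR=8025983155391279/70368744177664
(4,0): OLD=237022262757/2147483648 → NEW=0, ERR=237022262757/2147483648
(4,1): OLD=5552734380193/34359738368 → NEW=255, ERR=-3208998903647/34359738368
(4,2): OLD=39874348978703/549755813888 → NEW=0, ERR=39874348978703/549755813888
(4,3): OLD=786958297956949/4398046511104 → NEW=255, ERR=-334543562374571/4398046511104
(4,4): OLD=3305096856329391/35184372088832 → NEW=0, ERR=3305096856329391/35184372088832
(4,5): OLD=232474645294980079/1125899906842624 → NEW=255, ERR=-54629830949889041/1125899906842624
(4,6): OLD=4011474447018636089/18014398509481984 → NEW=255, ERR=-582197172899269831/18014398509481984
(5,0): OLD=51116226165107/549755813888 → NEW=0, ERR=51116226165107/549755813888
(5,1): OLD=562909673598929/4398046511104 → NEW=0, ERR=562909673598929/4398046511104
(5,2): OLD=6036313609813063/35184372088832 → NEW=255, ERR=-2935701272839097/35184372088832
(5,3): OLD=28392820512165507/281474976710656 → NEW=0, ERR=28392820512165507/281474976710656
(5,4): OLD=3812470399977041025/18014398509481984 → NEW=255, ERR=-781201219940864895/18014398509481984
(5,5): OLD=21138260569812743409/144115188075855872 → NEW=255, ERR=-15611112389530503951/144115188075855872
(5,6): OLD=337751210902964529919/2305843009213693952 → NEW=255, ERR=-250238756446527427841/2305843009213693952
(6,0): OLD=8166608950593899/70368744177664 → NEW=0, ERR=8166608950593899/70368744177664
(6,1): OLD=200339996817905255/1125899906842624 → NEW=255, ERR=-86764479426963865/1125899906842624
(6,2): OLD=1389338998987327573/18014398509481984 → NEW=0, ERR=1389338998987327573/18014398509481984
(6,3): OLD=26505401248656996555/144115188075855872 → NEW=255, ERR=-10243971710686250805/144115188075855872
(6,4): OLD=27480969947513468113/288230376151711744 → NEW=0, ERR=27480969947513468113/288230376151711744
(6,5): OLD=6080163166941739489925/36893488147419103232 → NEW=255, ERR=-3327676310650131834235/36893488147419103232
(6,6): OLD=79604319765128789039699/590295810358705651712 → NEW=255, ERR=-70921111876341152146861/590295810358705651712
Row 0: .#.##.#
Row 1: ..#.###
Row 2: .#.#.##
Row 3: ..#.##.
Row 4: .#.#.##
Row 5: ..#.###
Row 6: .#.#.##

Answer: .#.##.#
..#.###
.#.#.##
..#.##.
.#.#.##
..#.###
.#.#.##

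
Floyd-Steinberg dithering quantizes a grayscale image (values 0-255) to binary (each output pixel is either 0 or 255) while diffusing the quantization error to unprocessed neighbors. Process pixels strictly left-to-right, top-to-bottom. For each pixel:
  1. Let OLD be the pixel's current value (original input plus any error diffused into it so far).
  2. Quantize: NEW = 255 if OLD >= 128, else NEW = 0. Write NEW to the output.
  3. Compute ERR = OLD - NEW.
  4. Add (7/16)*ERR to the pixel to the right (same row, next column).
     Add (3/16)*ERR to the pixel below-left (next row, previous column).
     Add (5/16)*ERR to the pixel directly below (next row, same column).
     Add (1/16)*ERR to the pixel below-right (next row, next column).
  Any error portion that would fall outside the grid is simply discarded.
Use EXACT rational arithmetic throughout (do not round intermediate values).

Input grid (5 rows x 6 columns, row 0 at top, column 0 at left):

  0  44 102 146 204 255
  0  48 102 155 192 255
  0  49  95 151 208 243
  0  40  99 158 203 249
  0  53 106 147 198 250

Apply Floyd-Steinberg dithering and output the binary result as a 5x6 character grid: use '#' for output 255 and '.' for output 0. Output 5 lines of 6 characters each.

(0,0): OLD=0 → NEW=0, ERR=0
(0,1): OLD=44 → NEW=0, ERR=44
(0,2): OLD=485/4 → NEW=0, ERR=485/4
(0,3): OLD=12739/64 → NEW=255, ERR=-3581/64
(0,4): OLD=183829/1024 → NEW=255, ERR=-77291/1024
(0,5): OLD=3636883/16384 → NEW=255, ERR=-541037/16384
(1,0): OLD=33/4 → NEW=0, ERR=33/4
(1,1): OLD=2819/32 → NEW=0, ERR=2819/32
(1,2): OLD=174787/1024 → NEW=255, ERR=-86333/1024
(1,3): OLD=385249/4096 → NEW=0, ERR=385249/4096
(1,4): OLD=52395493/262144 → NEW=255, ERR=-14451227/262144
(1,5): OLD=905319475/4194304 → NEW=255, ERR=-164228045/4194304
(2,0): OLD=9777/512 → NEW=0, ERR=9777/512
(2,1): OLD=1140183/16384 → NEW=0, ERR=1140183/16384
(2,2): OLD=32044637/262144 → NEW=0, ERR=32044637/262144
(2,3): OLD=457738557/2097152 → NEW=255, ERR=-77035203/2097152
(2,4): OLD=11625863551/67108864 → NEW=255, ERR=-5486896769/67108864
(2,5): OLD=205673228137/1073741824 → NEW=255, ERR=-68130936983/1073741824
(3,0): OLD=4984869/262144 → NEW=0, ERR=4984869/262144
(3,1): OLD=197510309/2097152 → NEW=0, ERR=197510309/2097152
(3,2): OLD=2950542113/16777216 → NEW=255, ERR=-1327647967/16777216
(3,3): OLD=111894169401/1073741824 → NEW=0, ERR=111894169401/1073741824
(3,4): OLD=1793993026877/8589934592 → NEW=255, ERR=-396440294083/8589934592
(3,5): OLD=28019657090195/137438953472 → NEW=255, ERR=-7027276045165/137438953472
(4,0): OLD=791925687/33554432 → NEW=0, ERR=791925687/33554432
(4,1): OLD=42470638295/536870912 → NEW=0, ERR=42470638295/536870912
(4,2): OLD=2427615506605/17179869184 → NEW=255, ERR=-1953251135315/17179869184
(4,3): OLD=31947674642937/274877906944 → NEW=0, ERR=31947674642937/274877906944
(4,4): OLD=1017497735741537/4398046511104 → NEW=255, ERR=-104004124589983/4398046511104
(4,5): OLD=15536815574489223/70368744177664 → NEW=255, ERR=-2407214190815097/70368744177664
Row 0: ...###
Row 1: ..#.##
Row 2: ...###
Row 3: ..#.##
Row 4: ..#.##

Answer: ...###
..#.##
...###
..#.##
..#.##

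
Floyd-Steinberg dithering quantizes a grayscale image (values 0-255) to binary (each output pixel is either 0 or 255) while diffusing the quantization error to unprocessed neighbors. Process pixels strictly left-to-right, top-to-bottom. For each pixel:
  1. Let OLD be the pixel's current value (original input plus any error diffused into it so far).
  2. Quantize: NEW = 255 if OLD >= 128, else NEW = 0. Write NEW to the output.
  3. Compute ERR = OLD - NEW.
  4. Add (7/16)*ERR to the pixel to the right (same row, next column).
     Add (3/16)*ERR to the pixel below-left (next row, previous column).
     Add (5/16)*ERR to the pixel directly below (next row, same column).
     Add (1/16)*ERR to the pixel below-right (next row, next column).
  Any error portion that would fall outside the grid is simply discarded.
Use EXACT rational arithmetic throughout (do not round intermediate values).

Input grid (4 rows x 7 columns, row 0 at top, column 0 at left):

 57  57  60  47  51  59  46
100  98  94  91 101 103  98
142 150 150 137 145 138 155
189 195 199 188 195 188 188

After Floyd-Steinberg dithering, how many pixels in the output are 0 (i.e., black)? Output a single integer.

Answer: 14

Derivation:
(0,0): OLD=57 → NEW=0, ERR=57
(0,1): OLD=1311/16 → NEW=0, ERR=1311/16
(0,2): OLD=24537/256 → NEW=0, ERR=24537/256
(0,3): OLD=364271/4096 → NEW=0, ERR=364271/4096
(0,4): OLD=5892233/65536 → NEW=0, ERR=5892233/65536
(0,5): OLD=103111615/1048576 → NEW=0, ERR=103111615/1048576
(0,6): OLD=1493533241/16777216 → NEW=0, ERR=1493533241/16777216
(1,0): OLD=34093/256 → NEW=255, ERR=-31187/256
(1,1): OLD=188091/2048 → NEW=0, ERR=188091/2048
(1,2): OLD=12185047/65536 → NEW=255, ERR=-4526633/65536
(1,3): OLD=29208459/262144 → NEW=0, ERR=29208459/262144
(1,4): OLD=3386302529/16777216 → NEW=255, ERR=-891887551/16777216
(1,5): OLD=17821789841/134217728 → NEW=255, ERR=-16403730799/134217728
(1,6): OLD=168566898271/2147483648 → NEW=0, ERR=168566898271/2147483648
(2,0): OLD=3969849/32768 → NEW=0, ERR=3969849/32768
(2,1): OLD=221395075/1048576 → NEW=255, ERR=-45991805/1048576
(2,2): OLD=2279313225/16777216 → NEW=255, ERR=-1998876855/16777216
(2,3): OLD=14147872833/134217728 → NEW=0, ERR=14147872833/134217728
(2,4): OLD=170244137681/1073741824 → NEW=255, ERR=-103560027439/1073741824
(2,5): OLD=2371044135003/34359738368 → NEW=0, ERR=2371044135003/34359738368
(2,6): OLD=111095456874797/549755813888 → NEW=255, ERR=-29092275666643/549755813888
(3,0): OLD=3668094249/16777216 → NEW=255, ERR=-610095831/16777216
(3,1): OLD=20215415413/134217728 → NEW=255, ERR=-14010105227/134217728
(3,2): OLD=142940051311/1073741824 → NEW=255, ERR=-130864113809/1073741824
(3,3): OLD=610268330553/4294967296 → NEW=255, ERR=-484948329927/4294967296
(3,4): OLD=74210660692265/549755813888 → NEW=255, ERR=-65977071849175/549755813888
(3,5): OLD=620604977491211/4398046511104 → NEW=255, ERR=-500896882840309/4398046511104
(3,6): OLD=8862848348133333/70368744177664 → NEW=0, ERR=8862848348133333/70368744177664
Output grid:
  Row 0: .......  (7 black, running=7)
  Row 1: #.#.##.  (3 black, running=10)
  Row 2: .##.#.#  (3 black, running=13)
  Row 3: ######.  (1 black, running=14)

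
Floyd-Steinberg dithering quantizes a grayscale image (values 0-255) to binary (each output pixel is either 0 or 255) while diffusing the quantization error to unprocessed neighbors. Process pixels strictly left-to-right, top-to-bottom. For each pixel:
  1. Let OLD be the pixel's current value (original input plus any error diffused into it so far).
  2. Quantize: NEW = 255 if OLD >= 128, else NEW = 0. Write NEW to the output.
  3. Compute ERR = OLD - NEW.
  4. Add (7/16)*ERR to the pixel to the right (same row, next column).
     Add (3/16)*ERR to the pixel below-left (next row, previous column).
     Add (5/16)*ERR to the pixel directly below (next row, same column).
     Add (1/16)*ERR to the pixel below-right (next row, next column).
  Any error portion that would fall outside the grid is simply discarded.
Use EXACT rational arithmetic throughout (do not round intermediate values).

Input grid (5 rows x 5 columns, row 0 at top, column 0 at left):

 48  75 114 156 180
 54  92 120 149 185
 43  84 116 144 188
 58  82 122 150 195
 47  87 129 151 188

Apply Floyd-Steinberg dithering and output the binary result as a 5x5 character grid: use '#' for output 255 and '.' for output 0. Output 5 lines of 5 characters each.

Answer: ..#.#
.#.##
..#.#
.#.##
..#.#

Derivation:
(0,0): OLD=48 → NEW=0, ERR=48
(0,1): OLD=96 → NEW=0, ERR=96
(0,2): OLD=156 → NEW=255, ERR=-99
(0,3): OLD=1803/16 → NEW=0, ERR=1803/16
(0,4): OLD=58701/256 → NEW=255, ERR=-6579/256
(1,0): OLD=87 → NEW=0, ERR=87
(1,1): OLD=289/2 → NEW=255, ERR=-221/2
(1,2): OLD=17369/256 → NEW=0, ERR=17369/256
(1,3): OLD=415523/2048 → NEW=255, ERR=-106717/2048
(1,4): OLD=5282685/32768 → NEW=255, ERR=-3073155/32768
(2,0): OLD=1583/32 → NEW=0, ERR=1583/32
(2,1): OLD=365651/4096 → NEW=0, ERR=365651/4096
(2,2): OLD=10458343/65536 → NEW=255, ERR=-6253337/65536
(2,3): OLD=76154399/1048576 → NEW=0, ERR=76154399/1048576
(2,4): OLD=3140853497/16777216 → NEW=255, ERR=-1137336583/16777216
(3,0): OLD=5911161/65536 → NEW=0, ERR=5911161/65536
(3,1): OLD=35273853/262144 → NEW=255, ERR=-31572867/262144
(3,2): OLD=984582969/16777216 → NEW=0, ERR=984582969/16777216
(3,3): OLD=24118443541/134217728 → NEW=255, ERR=-10107077099/134217728
(3,4): OLD=312264071419/2147483648 → NEW=255, ERR=-235344258821/2147483648
(4,0): OLD=220636907/4194304 → NEW=0, ERR=220636907/4194304
(4,1): OLD=23895406751/268435456 → NEW=0, ERR=23895406751/268435456
(4,2): OLD=707112187559/4294967296 → NEW=255, ERR=-388104472921/4294967296
(4,3): OLD=4882765027987/68719476736 → NEW=0, ERR=4882765027987/68719476736
(4,4): OLD=198057636331749/1099511627776 → NEW=255, ERR=-82317828751131/1099511627776
Row 0: ..#.#
Row 1: .#.##
Row 2: ..#.#
Row 3: .#.##
Row 4: ..#.#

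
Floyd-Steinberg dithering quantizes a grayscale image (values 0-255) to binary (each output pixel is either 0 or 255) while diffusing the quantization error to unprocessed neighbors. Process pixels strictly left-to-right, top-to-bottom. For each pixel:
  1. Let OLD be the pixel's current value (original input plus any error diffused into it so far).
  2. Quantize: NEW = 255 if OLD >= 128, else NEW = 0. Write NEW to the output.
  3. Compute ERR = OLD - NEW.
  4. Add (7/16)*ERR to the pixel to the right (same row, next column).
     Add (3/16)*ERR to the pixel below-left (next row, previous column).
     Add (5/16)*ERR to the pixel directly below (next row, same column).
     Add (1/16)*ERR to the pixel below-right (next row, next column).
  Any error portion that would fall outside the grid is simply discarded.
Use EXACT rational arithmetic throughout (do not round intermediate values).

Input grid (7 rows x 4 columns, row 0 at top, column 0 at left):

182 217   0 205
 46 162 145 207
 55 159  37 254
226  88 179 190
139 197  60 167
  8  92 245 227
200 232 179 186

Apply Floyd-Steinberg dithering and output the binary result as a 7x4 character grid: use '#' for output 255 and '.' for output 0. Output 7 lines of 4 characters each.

(0,0): OLD=182 → NEW=255, ERR=-73
(0,1): OLD=2961/16 → NEW=255, ERR=-1119/16
(0,2): OLD=-7833/256 → NEW=0, ERR=-7833/256
(0,3): OLD=784849/4096 → NEW=255, ERR=-259631/4096
(1,0): OLD=2579/256 → NEW=0, ERR=2579/256
(1,1): OLD=274949/2048 → NEW=255, ERR=-247291/2048
(1,2): OLD=4348649/65536 → NEW=0, ERR=4348649/65536
(1,3): OLD=224720047/1048576 → NEW=255, ERR=-42666833/1048576
(2,0): OLD=1163527/32768 → NEW=0, ERR=1163527/32768
(2,1): OLD=157152573/1048576 → NEW=255, ERR=-110234307/1048576
(2,2): OLD=-7200591/2097152 → NEW=0, ERR=-7200591/2097152
(2,3): OLD=8184910029/33554432 → NEW=255, ERR=-371470131/33554432
(3,0): OLD=3647112215/16777216 → NEW=255, ERR=-631077865/16777216
(3,1): OLD=10808942153/268435456 → NEW=0, ERR=10808942153/268435456
(3,2): OLD=802718097079/4294967296 → NEW=255, ERR=-292498563401/4294967296
(3,3): OLD=10756722941825/68719476736 → NEW=255, ERR=-6766743625855/68719476736
(4,0): OLD=578941051403/4294967296 → NEW=255, ERR=-516275609077/4294967296
(4,1): OLD=4874735701025/34359738368 → NEW=255, ERR=-3886997582815/34359738368
(4,2): OLD=-29380295251327/1099511627776 → NEW=0, ERR=-29380295251327/1099511627776
(4,3): OLD=2116013880359127/17592186044416 → NEW=0, ERR=2116013880359127/17592186044416
(5,0): OLD=-27913970600421/549755813888 → NEW=0, ERR=-27913970600421/549755813888
(5,1): OLD=385458472752285/17592186044416 → NEW=0, ERR=385458472752285/17592186044416
(5,2): OLD=2302095433185833/8796093022208 → NEW=255, ERR=59091712522793/8796093022208
(5,3): OLD=74832088366412417/281474976710656 → NEW=255, ERR=3055969305195137/281474976710656
(6,0): OLD=52985135464320695/281474976710656 → NEW=255, ERR=-18790983596896585/281474976710656
(6,1): OLD=935515757646634353/4503599627370496 → NEW=255, ERR=-212902147332842127/4503599627370496
(6,2): OLD=11804632981191507271/72057594037927936 → NEW=255, ERR=-6570053498480116409/72057594037927936
(6,3): OLD=172848745387149218289/1152921504606846976 → NEW=255, ERR=-121146238287596760591/1152921504606846976
Row 0: ##.#
Row 1: .#.#
Row 2: .#.#
Row 3: #.##
Row 4: ##..
Row 5: ..##
Row 6: ####

Answer: ##.#
.#.#
.#.#
#.##
##..
..##
####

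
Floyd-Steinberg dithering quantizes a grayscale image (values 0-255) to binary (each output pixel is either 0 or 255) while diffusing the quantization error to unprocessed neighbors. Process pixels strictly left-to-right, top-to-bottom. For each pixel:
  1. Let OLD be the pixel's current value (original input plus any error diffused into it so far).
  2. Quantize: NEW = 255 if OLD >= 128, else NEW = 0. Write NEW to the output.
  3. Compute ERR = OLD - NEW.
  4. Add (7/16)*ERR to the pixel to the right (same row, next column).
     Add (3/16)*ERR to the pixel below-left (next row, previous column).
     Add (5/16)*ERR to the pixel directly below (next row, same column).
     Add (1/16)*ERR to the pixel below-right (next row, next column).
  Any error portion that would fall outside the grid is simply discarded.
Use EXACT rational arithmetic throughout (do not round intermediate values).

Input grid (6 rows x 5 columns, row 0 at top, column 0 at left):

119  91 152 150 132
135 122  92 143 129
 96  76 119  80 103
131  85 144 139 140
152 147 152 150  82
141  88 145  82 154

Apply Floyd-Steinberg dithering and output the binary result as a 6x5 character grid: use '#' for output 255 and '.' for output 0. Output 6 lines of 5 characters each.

Answer: .#.#.
#.#.#
..#..
#.#.#
#.##.
.#..#

Derivation:
(0,0): OLD=119 → NEW=0, ERR=119
(0,1): OLD=2289/16 → NEW=255, ERR=-1791/16
(0,2): OLD=26375/256 → NEW=0, ERR=26375/256
(0,3): OLD=799025/4096 → NEW=255, ERR=-245455/4096
(0,4): OLD=6932567/65536 → NEW=0, ERR=6932567/65536
(1,0): OLD=38707/256 → NEW=255, ERR=-26573/256
(1,1): OLD=140005/2048 → NEW=0, ERR=140005/2048
(1,2): OLD=8904521/65536 → NEW=255, ERR=-7807159/65536
(1,3): OLD=25802389/262144 → NEW=0, ERR=25802389/262144
(1,4): OLD=844624159/4194304 → NEW=255, ERR=-224923361/4194304
(2,0): OLD=2502823/32768 → NEW=0, ERR=2502823/32768
(2,1): OLD=106907933/1048576 → NEW=0, ERR=106907933/1048576
(2,2): OLD=2501582743/16777216 → NEW=255, ERR=-1776607337/16777216
(2,3): OLD=12597636565/268435456 → NEW=0, ERR=12597636565/268435456
(2,4): OLD=485011258259/4294967296 → NEW=0, ERR=485011258259/4294967296
(3,0): OLD=2918990775/16777216 → NEW=255, ERR=-1359199305/16777216
(3,1): OLD=8903438315/134217728 → NEW=0, ERR=8903438315/134217728
(3,2): OLD=666156180617/4294967296 → NEW=255, ERR=-429060479863/4294967296
(3,3): OLD=1069577141121/8589934592 → NEW=0, ERR=1069577141121/8589934592
(3,4): OLD=31981730426597/137438953472 → NEW=255, ERR=-3065202708763/137438953472
(4,0): OLD=298759857241/2147483648 → NEW=255, ERR=-248848472999/2147483648
(4,1): OLD=6407298126937/68719476736 → NEW=0, ERR=6407298126937/68719476736
(4,2): OLD=207880427725655/1099511627776 → NEW=255, ERR=-72495037357225/1099511627776
(4,3): OLD=2632487667624025/17592186044416 → NEW=255, ERR=-1853519773702055/17592186044416
(4,4): OLD=10335073925766895/281474976710656 → NEW=0, ERR=10335073925766895/281474976710656
(5,0): OLD=134437278217387/1099511627776 → NEW=0, ERR=134437278217387/1099511627776
(5,1): OLD=1328430819669057/8796093022208 → NEW=255, ERR=-914572900993983/8796093022208
(5,2): OLD=18289957019941065/281474976710656 → NEW=0, ERR=18289957019941065/281474976710656
(5,3): OLD=90372444725413703/1125899906842624 → NEW=0, ERR=90372444725413703/1125899906842624
(5,4): OLD=3494900696536527837/18014398509481984 → NEW=255, ERR=-1098770923381378083/18014398509481984
Row 0: .#.#.
Row 1: #.#.#
Row 2: ..#..
Row 3: #.#.#
Row 4: #.##.
Row 5: .#..#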